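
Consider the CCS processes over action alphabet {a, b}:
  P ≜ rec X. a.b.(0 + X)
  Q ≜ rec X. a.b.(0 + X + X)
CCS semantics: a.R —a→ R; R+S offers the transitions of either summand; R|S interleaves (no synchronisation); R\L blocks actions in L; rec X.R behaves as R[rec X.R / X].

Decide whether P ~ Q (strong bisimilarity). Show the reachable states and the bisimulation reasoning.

bisimilar

LTS(P): 3 reachable states
  p0 = rec X. a.b.(0 + X) | =a=> p1
  p1 = b.(0 + (rec X. a.b.(0 + X))) | =b=> p2
  p2 = 0 + (rec X. a.b.(0 + X)) | =a=> p1
LTS(Q): 3 reachable states
  q0 = rec X. a.b.(0 + X + X) | =a=> q1
  q1 = b.(0 + (rec X. a.b.(0 + X + X)) + (rec X. a.b.(0 + X + X))) | =b=> q2
  q2 = 0 + (rec X. a.b.(0 + X + X)) + (rec X. a.b.(0 + X + X)) | =a=> q1
Partition-refinement fixed point:
  B0 = {p0, p2, q0, q2}
  B1 = {p1, q1}
p0 ∈ B0, q0 ∈ B0 → same block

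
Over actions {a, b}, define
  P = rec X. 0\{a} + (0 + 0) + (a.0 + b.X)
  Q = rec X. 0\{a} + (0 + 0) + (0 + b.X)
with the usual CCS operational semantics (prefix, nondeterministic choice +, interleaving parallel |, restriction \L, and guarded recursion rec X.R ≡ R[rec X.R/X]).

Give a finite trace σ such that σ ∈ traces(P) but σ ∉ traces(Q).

a

Reachable graph of P (2 states):
  m0 = rec X. 0\{a} + (0 + 0) + (a.0 + b.X) :: --a--▸ m1, --b--▸ m0
  m1 = 0 :: stopped
Reachable graph of Q (1 states):
  n0 = rec X. 0\{a} + (0 + 0) + (0 + b.X) :: --b--▸ n0
Run σ = ⟨a⟩ on P: start {m0}
  after a @ step 1: {m1}
  — P admits the full trace.
Run σ = ⟨a⟩ on Q: start {n0}
  after a @ step 1: ∅  — Q cannot continue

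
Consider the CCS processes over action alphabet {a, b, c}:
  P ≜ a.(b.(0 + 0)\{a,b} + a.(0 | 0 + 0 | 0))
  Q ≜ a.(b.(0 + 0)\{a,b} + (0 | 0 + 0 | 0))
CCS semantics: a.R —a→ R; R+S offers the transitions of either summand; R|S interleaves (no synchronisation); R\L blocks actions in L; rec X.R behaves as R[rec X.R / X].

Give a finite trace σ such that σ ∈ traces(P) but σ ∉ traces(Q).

Reachable graph of P (4 states):
  m0 = a.(b.(0 + 0)\{a,b} + a.(0 | 0 + 0 | 0)) ⊢ ··a··> m1
  m1 = b.(0 + 0)\{a,b} + a.(0 | 0 + 0 | 0) ⊢ ··a··> m2, ··b··> m3
  m2 = 0 | 0 + 0 | 0 ⊢ stopped
  m3 = (0 + 0)\{a,b} ⊢ stopped
Reachable graph of Q (3 states):
  n0 = a.(b.(0 + 0)\{a,b} + (0 | 0 + 0 | 0)) ⊢ ··a··> n1
  n1 = b.(0 + 0)\{a,b} + (0 | 0 + 0 | 0) ⊢ ··b··> n2
  n2 = (0 + 0)\{a,b} ⊢ stopped
Trace ⟨aa⟩ through P, begin at {m0}:
  step 1 (a): {m1}
  step 2 (a): {m2}
  P completes σ.
Trace ⟨aa⟩ through Q, begin at {n0}:
  step 1 (a): {n1}
  step 2 (a): no successor for Q

aa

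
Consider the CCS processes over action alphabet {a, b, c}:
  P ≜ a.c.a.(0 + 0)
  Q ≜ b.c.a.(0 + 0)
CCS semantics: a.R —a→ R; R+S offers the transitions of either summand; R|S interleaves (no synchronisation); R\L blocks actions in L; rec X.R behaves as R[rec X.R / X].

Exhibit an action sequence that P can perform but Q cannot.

a

P's transition system — 4 states:
  s0 = a.c.a.(0 + 0) → --a--▸ s1
  s1 = c.a.(0 + 0) → --c--▸ s2
  s2 = a.(0 + 0) → --a--▸ s3
  s3 = 0 + 0 → deadlocked
Q's transition system — 4 states:
  t0 = b.c.a.(0 + 0) → --b--▸ t1
  t1 = c.a.(0 + 0) → --c--▸ t2
  t2 = a.(0 + 0) → --a--▸ t3
  t3 = 0 + 0 → deadlocked
Executing a from P (initial set {s0}):
  [1] a ⇒ {s1}
  — P admits the full trace.
Executing a from Q (initial set {t0}):
  [1] a ⇒ no successor for Q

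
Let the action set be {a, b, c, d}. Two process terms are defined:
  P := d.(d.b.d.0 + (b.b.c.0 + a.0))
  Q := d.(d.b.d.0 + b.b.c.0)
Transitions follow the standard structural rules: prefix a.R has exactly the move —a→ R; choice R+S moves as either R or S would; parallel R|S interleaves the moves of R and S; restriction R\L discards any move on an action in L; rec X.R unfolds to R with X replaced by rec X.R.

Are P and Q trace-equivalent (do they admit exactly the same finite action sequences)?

traces(P) ≠ traces(Q) — witness ⟨da⟩

Reachable graph of P (7 states):
  u0 = d.(d.b.d.0 + (b.b.c.0 + a.0)) :: --d--▸ u1
  u1 = d.b.d.0 + (b.b.c.0 + a.0) :: --a--▸ u2, --b--▸ u3, --d--▸ u4
  u2 = 0 :: ∅
  u3 = b.c.0 :: --b--▸ u5
  u4 = b.d.0 :: --b--▸ u6
  u5 = c.0 :: --c--▸ u2
  u6 = d.0 :: --d--▸ u2
Reachable graph of Q (7 states):
  v0 = d.(d.b.d.0 + b.b.c.0) :: --d--▸ v1
  v1 = d.b.d.0 + b.b.c.0 :: --b--▸ v2, --d--▸ v3
  v2 = b.c.0 :: --b--▸ v4
  v3 = b.d.0 :: --b--▸ v5
  v4 = c.0 :: --c--▸ v6
  v5 = d.0 :: --d--▸ v6
  v6 = 0 :: ∅
Executing da from P (initial set {u0}):
  [1] d ⇒ {u1}
  [2] a ⇒ {u2}
  ✓ P
Executing da from Q (initial set {v0}):
  [1] d ⇒ {v1}
  [2] a ⇒ ∅ (Q stuck)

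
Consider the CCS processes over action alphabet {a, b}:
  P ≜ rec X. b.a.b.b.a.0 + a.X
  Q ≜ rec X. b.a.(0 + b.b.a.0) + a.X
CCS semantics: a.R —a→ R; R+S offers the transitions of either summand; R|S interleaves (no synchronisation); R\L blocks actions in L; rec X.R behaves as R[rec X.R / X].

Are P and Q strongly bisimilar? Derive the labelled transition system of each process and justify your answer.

bisimilar

Reachable graph of P (6 states):
  p0 = rec X. b.a.b.b.a.0 + a.X ⊢ --a--▸ p0, --b--▸ p1
  p1 = a.b.b.a.0 ⊢ --a--▸ p2
  p2 = b.b.a.0 ⊢ --b--▸ p3
  p3 = b.a.0 ⊢ --b--▸ p4
  p4 = a.0 ⊢ --a--▸ p5
  p5 = 0 ⊢ deadlocked
Reachable graph of Q (6 states):
  q0 = rec X. b.a.(0 + b.b.a.0) + a.X ⊢ --a--▸ q0, --b--▸ q1
  q1 = a.(0 + b.b.a.0) ⊢ --a--▸ q2
  q2 = 0 + b.b.a.0 ⊢ --b--▸ q3
  q3 = b.a.0 ⊢ --b--▸ q4
  q4 = a.0 ⊢ --a--▸ q5
  q5 = 0 ⊢ deadlocked
Partition-refinement fixed point:
  B0 = {p0, q0}
  B1 = {p1, q1}
  B2 = {p2, q2}
  B3 = {p3, q3}
  B4 = {p4, q4}
  B5 = {p5, q5}
p0 ∈ B0, q0 ∈ B0 → same block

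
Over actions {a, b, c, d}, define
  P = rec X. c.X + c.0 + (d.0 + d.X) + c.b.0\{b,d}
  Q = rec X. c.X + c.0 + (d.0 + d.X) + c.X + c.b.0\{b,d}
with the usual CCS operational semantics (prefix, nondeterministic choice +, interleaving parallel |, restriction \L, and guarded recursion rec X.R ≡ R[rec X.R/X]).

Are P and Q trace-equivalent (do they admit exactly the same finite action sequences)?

LTS(P): 4 reachable states
  p0 = rec X. c.X + c.0 + (d.0 + d.X) + c.b.0\{b,d} → ··c··> p0, ··c··> p1, ··c··> p2, ··d··> p0, ··d··> p1
  p1 = 0 → stopped
  p2 = b.0\{b,d} → ··b··> p3
  p3 = 0\{b,d} → stopped
LTS(Q): 4 reachable states
  q0 = rec X. c.X + c.0 + (d.0 + d.X) + c.X + c.b.0\{b,d} → ··c··> q0, ··c··> q1, ··c··> q2, ··d··> q0, ··d··> q1
  q1 = 0 → stopped
  q2 = b.0\{b,d} → ··b··> q3
  q3 = 0\{b,d} → stopped
Partition-refinement fixed point:
  B0 = {p0, q0}
  B1 = {p1, p3, q1, q3}
  B2 = {p2, q2}
p0 ∈ B0, q0 ∈ B0 → same block
Bisimilar ⇒ trace-equivalent.

traces(P) = traces(Q)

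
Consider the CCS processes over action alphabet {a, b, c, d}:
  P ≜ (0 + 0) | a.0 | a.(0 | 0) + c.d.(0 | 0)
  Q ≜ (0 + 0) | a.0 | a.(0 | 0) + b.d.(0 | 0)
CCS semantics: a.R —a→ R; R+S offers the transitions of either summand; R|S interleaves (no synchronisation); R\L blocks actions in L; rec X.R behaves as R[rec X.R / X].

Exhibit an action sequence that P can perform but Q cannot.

c

Reachable graph of P (6 states):
  p0 = (0 + 0) | a.0 | a.(0 | 0) + c.d.(0 | 0) ⊢ -a-> p1, -a-> p2, -c-> p3
  p1 = (0 + 0) | 0 | a.(0 | 0) ⊢ -a-> p4
  p2 = (0 + 0) | a.0 | (0 | 0) ⊢ -a-> p4
  p3 = d.(0 | 0) ⊢ -d-> p5
  p4 = (0 + 0) | 0 | (0 | 0) ⊢ stopped
  p5 = 0 | 0 ⊢ stopped
Reachable graph of Q (6 states):
  q0 = (0 + 0) | a.0 | a.(0 | 0) + b.d.(0 | 0) ⊢ -a-> q1, -a-> q2, -b-> q3
  q1 = (0 + 0) | 0 | a.(0 | 0) ⊢ -a-> q4
  q2 = (0 + 0) | a.0 | (0 | 0) ⊢ -a-> q4
  q3 = d.(0 | 0) ⊢ -d-> q5
  q4 = (0 + 0) | 0 | (0 | 0) ⊢ stopped
  q5 = 0 | 0 ⊢ stopped
Trace ⟨c⟩ through P, begin at {p0}:
  [1] c ⇒ {p3}
  — P admits the full trace.
Trace ⟨c⟩ through Q, begin at {q0}:
  [1] c ⇒ ∅ (Q stuck)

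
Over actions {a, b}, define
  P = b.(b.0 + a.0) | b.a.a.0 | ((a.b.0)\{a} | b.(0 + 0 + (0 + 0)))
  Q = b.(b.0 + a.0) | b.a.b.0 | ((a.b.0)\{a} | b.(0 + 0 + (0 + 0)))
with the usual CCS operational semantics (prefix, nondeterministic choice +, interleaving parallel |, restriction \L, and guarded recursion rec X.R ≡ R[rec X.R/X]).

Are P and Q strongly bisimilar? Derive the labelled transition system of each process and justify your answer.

not bisimilar

Reachable graph of P (24 states):
  s0 = b.(b.0 + a.0) | b.a.a.0 | ((a.b.0)\{a} | b.(0 + 0 + (0 + 0))) ⊢ ··b··> s1, ··b··> s2, ··b··> s3
  s1 = (b.0 + a.0) | b.a.a.0 | ((a.b.0)\{a} | b.(0 + 0 + (0 + 0))) ⊢ ··a··> s4, ··b··> s4, ··b··> s5, ··b··> s6
  s2 = b.(b.0 + a.0) | a.a.0 | ((a.b.0)\{a} | b.(0 + 0 + (0 + 0))) ⊢ ··a··> s7, ··b··> s5, ··b··> s8
  s3 = b.(b.0 + a.0) | b.a.a.0 | ((a.b.0)\{a} | (0 + 0 + (0 + 0))) ⊢ ··b··> s6, ··b··> s8
  s4 = 0 | b.a.a.0 | ((a.b.0)\{a} | b.(0 + 0 + (0 + 0))) ⊢ ··b··> s10, ··b··> s9
  s5 = (b.0 + a.0) | a.a.0 | ((a.b.0)\{a} | b.(0 + 0 + (0 + 0))) ⊢ ··a··> s11, ··a··> s9, ··b··> s12, ··b··> s9
  s6 = (b.0 + a.0) | b.a.a.0 | ((a.b.0)\{a} | (0 + 0 + (0 + 0))) ⊢ ··a··> s10, ··b··> s10, ··b··> s12
  s7 = b.(b.0 + a.0) | a.0 | ((a.b.0)\{a} | b.(0 + 0 + (0 + 0))) ⊢ ··a··> s13, ··b··> s11, ··b··> s14
  s8 = b.(b.0 + a.0) | a.a.0 | ((a.b.0)\{a} | (0 + 0 + (0 + 0))) ⊢ ··a··> s14, ··b··> s12
  s9 = 0 | a.a.0 | ((a.b.0)\{a} | b.(0 + 0 + (0 + 0))) ⊢ ··a··> s15, ··b··> s16
  s10 = 0 | b.a.a.0 | ((a.b.0)\{a} | (0 + 0 + (0 + 0))) ⊢ ··b··> s16
  s11 = (b.0 + a.0) | a.0 | ((a.b.0)\{a} | b.(0 + 0 + (0 + 0))) ⊢ ··a··> s15, ··a··> s17, ··b··> s15, ··b··> s18
  s12 = (b.0 + a.0) | a.a.0 | ((a.b.0)\{a} | (0 + 0 + (0 + 0))) ⊢ ··a··> s16, ··a··> s18, ··b··> s16
  s13 = b.(b.0 + a.0) | 0 | ((a.b.0)\{a} | b.(0 + 0 + (0 + 0))) ⊢ ··b··> s17, ··b··> s19
  s14 = b.(b.0 + a.0) | a.0 | ((a.b.0)\{a} | (0 + 0 + (0 + 0))) ⊢ ··a··> s19, ··b··> s18
  s15 = 0 | a.0 | ((a.b.0)\{a} | b.(0 + 0 + (0 + 0))) ⊢ ··a··> s20, ··b··> s21
  s16 = 0 | a.a.0 | ((a.b.0)\{a} | (0 + 0 + (0 + 0))) ⊢ ··a··> s21
  s17 = (b.0 + a.0) | 0 | ((a.b.0)\{a} | b.(0 + 0 + (0 + 0))) ⊢ ··a··> s20, ··b··> s20, ··b··> s22
  s18 = (b.0 + a.0) | a.0 | ((a.b.0)\{a} | (0 + 0 + (0 + 0))) ⊢ ··a··> s21, ··a··> s22, ··b··> s21
  s19 = b.(b.0 + a.0) | 0 | ((a.b.0)\{a} | (0 + 0 + (0 + 0))) ⊢ ··b··> s22
  s20 = 0 | 0 | ((a.b.0)\{a} | b.(0 + 0 + (0 + 0))) ⊢ ··b··> s23
  s21 = 0 | a.0 | ((a.b.0)\{a} | (0 + 0 + (0 + 0))) ⊢ ··a··> s23
  s22 = (b.0 + a.0) | 0 | ((a.b.0)\{a} | (0 + 0 + (0 + 0))) ⊢ ··a··> s23, ··b··> s23
  s23 = 0 | 0 | ((a.b.0)\{a} | (0 + 0 + (0 + 0))) ⊢ ∅
Reachable graph of Q (24 states):
  t0 = b.(b.0 + a.0) | b.a.b.0 | ((a.b.0)\{a} | b.(0 + 0 + (0 + 0))) ⊢ ··b··> t1, ··b··> t2, ··b··> t3
  t1 = (b.0 + a.0) | b.a.b.0 | ((a.b.0)\{a} | b.(0 + 0 + (0 + 0))) ⊢ ··a··> t4, ··b··> t4, ··b··> t5, ··b··> t6
  t2 = b.(b.0 + a.0) | a.b.0 | ((a.b.0)\{a} | b.(0 + 0 + (0 + 0))) ⊢ ··a··> t7, ··b··> t5, ··b··> t8
  t3 = b.(b.0 + a.0) | b.a.b.0 | ((a.b.0)\{a} | (0 + 0 + (0 + 0))) ⊢ ··b··> t6, ··b··> t8
  t4 = 0 | b.a.b.0 | ((a.b.0)\{a} | b.(0 + 0 + (0 + 0))) ⊢ ··b··> t10, ··b··> t9
  t5 = (b.0 + a.0) | a.b.0 | ((a.b.0)\{a} | b.(0 + 0 + (0 + 0))) ⊢ ··a··> t11, ··a··> t9, ··b··> t12, ··b··> t9
  t6 = (b.0 + a.0) | b.a.b.0 | ((a.b.0)\{a} | (0 + 0 + (0 + 0))) ⊢ ··a··> t10, ··b··> t10, ··b··> t12
  t7 = b.(b.0 + a.0) | b.0 | ((a.b.0)\{a} | b.(0 + 0 + (0 + 0))) ⊢ ··b··> t11, ··b··> t13, ··b··> t14
  t8 = b.(b.0 + a.0) | a.b.0 | ((a.b.0)\{a} | (0 + 0 + (0 + 0))) ⊢ ··a··> t14, ··b··> t12
  t9 = 0 | a.b.0 | ((a.b.0)\{a} | b.(0 + 0 + (0 + 0))) ⊢ ··a··> t15, ··b··> t16
  t10 = 0 | b.a.b.0 | ((a.b.0)\{a} | (0 + 0 + (0 + 0))) ⊢ ··b··> t16
  t11 = (b.0 + a.0) | b.0 | ((a.b.0)\{a} | b.(0 + 0 + (0 + 0))) ⊢ ··a··> t15, ··b··> t15, ··b··> t17, ··b··> t18
  t12 = (b.0 + a.0) | a.b.0 | ((a.b.0)\{a} | (0 + 0 + (0 + 0))) ⊢ ··a··> t16, ··a··> t18, ··b··> t16
  t13 = b.(b.0 + a.0) | 0 | ((a.b.0)\{a} | b.(0 + 0 + (0 + 0))) ⊢ ··b··> t17, ··b··> t19
  t14 = b.(b.0 + a.0) | b.0 | ((a.b.0)\{a} | (0 + 0 + (0 + 0))) ⊢ ··b··> t18, ··b··> t19
  t15 = 0 | b.0 | ((a.b.0)\{a} | b.(0 + 0 + (0 + 0))) ⊢ ··b··> t20, ··b··> t21
  t16 = 0 | a.b.0 | ((a.b.0)\{a} | (0 + 0 + (0 + 0))) ⊢ ··a··> t21
  t17 = (b.0 + a.0) | 0 | ((a.b.0)\{a} | b.(0 + 0 + (0 + 0))) ⊢ ··a··> t20, ··b··> t20, ··b··> t22
  t18 = (b.0 + a.0) | b.0 | ((a.b.0)\{a} | (0 + 0 + (0 + 0))) ⊢ ··a··> t21, ··b··> t21, ··b··> t22
  t19 = b.(b.0 + a.0) | 0 | ((a.b.0)\{a} | (0 + 0 + (0 + 0))) ⊢ ··b··> t22
  t20 = 0 | 0 | ((a.b.0)\{a} | b.(0 + 0 + (0 + 0))) ⊢ ··b··> t23
  t21 = 0 | b.0 | ((a.b.0)\{a} | (0 + 0 + (0 + 0))) ⊢ ··b··> t23
  t22 = (b.0 + a.0) | 0 | ((a.b.0)\{a} | (0 + 0 + (0 + 0))) ⊢ ··a··> t23, ··b··> t23
  t23 = 0 | 0 | ((a.b.0)\{a} | (0 + 0 + (0 + 0))) ⊢ ∅
Coarsest stable partition (strong bisimilarity classes):
  B0 = {s0}
  B1 = {s1}
  B2 = {s4}
  B3 = {s10}
  B4 = {s16}
  B5 = {s21}
  B6 = {s23, t23}
  B7 = {s9}
  B8 = {s15}
  B9 = {s20, t20, t21}
  B10 = {s5}
  B11 = {s11}
  B12 = {s18}
  B13 = {s22, t22}
  B14 = {s17, t17, t18}
  B15 = {s12}
  B16 = {s6}
  B17 = {s2}
  B18 = {s7}
  B19 = {s14}
  B20 = {s19, t19}
  B21 = {s13, t13, t14}
  B22 = {s8}
  B23 = {s3}
  B24 = {t0}
  B25 = {t2}
  B26 = {t5}
  B27 = {t9}
  B28 = {t15}
  B29 = {t16}
  B30 = {t12}
  B31 = {t11}
  B32 = {t8}
  B33 = {t7}
  B34 = {t3}
  B35 = {t6}
  B36 = {t10}
  B37 = {t1}
  B38 = {t4}
s0 ∈ B0, t0 ∈ B24 → different blocks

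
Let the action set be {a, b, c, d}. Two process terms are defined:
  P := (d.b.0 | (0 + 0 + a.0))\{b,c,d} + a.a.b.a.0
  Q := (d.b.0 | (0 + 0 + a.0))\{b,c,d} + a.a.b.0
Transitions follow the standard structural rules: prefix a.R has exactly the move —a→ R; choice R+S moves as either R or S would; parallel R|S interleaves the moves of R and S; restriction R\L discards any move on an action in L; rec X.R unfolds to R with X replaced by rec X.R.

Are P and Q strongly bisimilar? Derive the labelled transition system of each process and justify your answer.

NO

LTS(P): 6 reachable states
  u0 = (d.b.0 | (0 + 0 + a.0))\{b,c,d} + a.a.b.a.0 ⊢ —a→ u1, —a→ u2
  u1 = (d.b.0 | 0)\{b,c,d} ⊢ ·
  u2 = a.b.a.0 ⊢ —a→ u3
  u3 = b.a.0 ⊢ —b→ u4
  u4 = a.0 ⊢ —a→ u5
  u5 = 0 ⊢ ·
LTS(Q): 5 reachable states
  v0 = (d.b.0 | (0 + 0 + a.0))\{b,c,d} + a.a.b.0 ⊢ —a→ v1, —a→ v2
  v1 = (d.b.0 | 0)\{b,c,d} ⊢ ·
  v2 = a.b.0 ⊢ —a→ v3
  v3 = b.0 ⊢ —b→ v4
  v4 = 0 ⊢ ·
Coarsest stable partition (strong bisimilarity classes):
  B0 = {u0}
  B1 = {u1, u5, v1, v4}
  B2 = {u2}
  B3 = {u3}
  B4 = {u4}
  B5 = {v0}
  B6 = {v2}
  B7 = {v3}
u0 ∈ B0, v0 ∈ B5 → different blocks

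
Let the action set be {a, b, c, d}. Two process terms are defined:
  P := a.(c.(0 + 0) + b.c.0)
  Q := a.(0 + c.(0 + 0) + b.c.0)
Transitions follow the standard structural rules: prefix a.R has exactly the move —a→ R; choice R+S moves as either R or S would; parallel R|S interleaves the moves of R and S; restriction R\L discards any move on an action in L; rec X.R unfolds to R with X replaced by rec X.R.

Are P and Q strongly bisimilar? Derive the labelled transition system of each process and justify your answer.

Reachable graph of P (5 states):
  s0 = a.(c.(0 + 0) + b.c.0) → —a→ s1
  s1 = c.(0 + 0) + b.c.0 → —b→ s2, —c→ s3
  s2 = c.0 → —c→ s4
  s3 = 0 + 0 → ·
  s4 = 0 → ·
Reachable graph of Q (5 states):
  t0 = a.(0 + c.(0 + 0) + b.c.0) → —a→ t1
  t1 = 0 + c.(0 + 0) + b.c.0 → —b→ t2, —c→ t3
  t2 = c.0 → —c→ t4
  t3 = 0 + 0 → ·
  t4 = 0 → ·
Coarsest stable partition (strong bisimilarity classes):
  B0 = {s0, t0}
  B1 = {s1, t1}
  B2 = {s2, t2}
  B3 = {s3, s4, t3, t4}
s0 ∈ B0, t0 ∈ B0 → same block

YES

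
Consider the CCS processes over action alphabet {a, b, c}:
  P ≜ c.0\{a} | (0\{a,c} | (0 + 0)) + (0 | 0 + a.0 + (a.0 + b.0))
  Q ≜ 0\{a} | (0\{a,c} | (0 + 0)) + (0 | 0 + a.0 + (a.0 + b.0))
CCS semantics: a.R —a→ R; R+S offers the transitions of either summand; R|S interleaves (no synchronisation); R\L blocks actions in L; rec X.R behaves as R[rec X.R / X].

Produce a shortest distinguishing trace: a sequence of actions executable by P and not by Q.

c

Reachable graph of P (3 states):
  s0 = c.0\{a} | (0\{a,c} | (0 + 0)) + (0 | 0 + a.0 + (a.0 + b.0)) ⊢ -a-> s1, -b-> s1, -c-> s2
  s1 = 0 ⊢ ∅
  s2 = 0\{a} | (0\{a,c} | (0 + 0)) ⊢ ∅
Reachable graph of Q (2 states):
  t0 = 0\{a} | (0\{a,c} | (0 + 0)) + (0 | 0 + a.0 + (a.0 + b.0)) ⊢ -a-> t1, -b-> t1
  t1 = 0 ⊢ ∅
Executing c from P (initial set {s0}):
  [1] c ⇒ {s2}
  ✓ P
Executing c from Q (initial set {t0}):
  [1] c ⇒ ∅  — Q cannot continue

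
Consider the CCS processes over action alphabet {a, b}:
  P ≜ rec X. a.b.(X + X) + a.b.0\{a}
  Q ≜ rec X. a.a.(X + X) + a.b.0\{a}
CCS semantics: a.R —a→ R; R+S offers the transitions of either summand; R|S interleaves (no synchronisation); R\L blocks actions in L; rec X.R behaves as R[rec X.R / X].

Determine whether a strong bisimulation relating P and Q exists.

NO

P's transition system — 5 states:
  u0 = rec X. a.b.(X + X) + a.b.0\{a} → -a-> u1, -a-> u2
  u1 = b.((rec X. a.b.(X + X) + a.b.0\{a}) + (rec X. a.b.(X + X) + a.b.0\{a})) → -b-> u3
  u2 = b.0\{a} → -b-> u4
  u3 = (rec X. a.b.(X + X) + a.b.0\{a}) + (rec X. a.b.(X + X) + a.b.0\{a}) → -a-> u1, -a-> u2
  u4 = 0\{a} → deadlocked
Q's transition system — 5 states:
  v0 = rec X. a.a.(X + X) + a.b.0\{a} → -a-> v1, -a-> v2
  v1 = a.((rec X. a.a.(X + X) + a.b.0\{a}) + (rec X. a.a.(X + X) + a.b.0\{a})) → -a-> v3
  v2 = b.0\{a} → -b-> v4
  v3 = (rec X. a.a.(X + X) + a.b.0\{a}) + (rec X. a.a.(X + X) + a.b.0\{a}) → -a-> v1, -a-> v2
  v4 = 0\{a} → deadlocked
Partition-refinement fixed point:
  B0 = {u0, u3}
  B1 = {u1}
  B2 = {u2, v2}
  B3 = {u4, v4}
  B4 = {v0, v3}
  B5 = {v1}
u0 ∈ B0, v0 ∈ B4 → different blocks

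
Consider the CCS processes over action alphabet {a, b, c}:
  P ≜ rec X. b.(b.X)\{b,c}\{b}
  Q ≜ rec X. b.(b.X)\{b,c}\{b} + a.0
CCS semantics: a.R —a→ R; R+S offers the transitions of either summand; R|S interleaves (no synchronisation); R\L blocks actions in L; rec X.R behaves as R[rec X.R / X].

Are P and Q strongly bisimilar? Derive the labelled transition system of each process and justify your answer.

not bisimilar

Reachable graph of P (2 states):
  m0 = rec X. b.(b.X)\{b,c}\{b} | --b--▸ m1
  m1 = (b.(rec X. b.(b.X)\{b,c}\{b}))\{b,c}\{b} | deadlocked
Reachable graph of Q (3 states):
  n0 = rec X. b.(b.X)\{b,c}\{b} + a.0 | --a--▸ n1, --b--▸ n2
  n1 = 0 | deadlocked
  n2 = (b.(rec X. b.(b.X)\{b,c}\{b} + a.0))\{b,c}\{b} | deadlocked
Bisimilarity quotient blocks:
  B0 = {m0}
  B1 = {m1, n1, n2}
  B2 = {n0}
m0 ∈ B0, n0 ∈ B2 → different blocks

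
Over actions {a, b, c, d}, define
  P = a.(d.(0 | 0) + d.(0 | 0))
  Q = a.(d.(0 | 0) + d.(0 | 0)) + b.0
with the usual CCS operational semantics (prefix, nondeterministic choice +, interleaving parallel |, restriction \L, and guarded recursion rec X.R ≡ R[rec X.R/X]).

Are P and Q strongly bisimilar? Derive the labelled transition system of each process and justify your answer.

LTS(P): 3 reachable states
  u0 = a.(d.(0 | 0) + d.(0 | 0)) | -a-> u1
  u1 = d.(0 | 0) + d.(0 | 0) | -d-> u2
  u2 = 0 | 0 | (no moves)
LTS(Q): 4 reachable states
  v0 = a.(d.(0 | 0) + d.(0 | 0)) + b.0 | -a-> v1, -b-> v2
  v1 = d.(0 | 0) + d.(0 | 0) | -d-> v3
  v2 = 0 | (no moves)
  v3 = 0 | 0 | (no moves)
Coarsest stable partition (strong bisimilarity classes):
  B0 = {u0}
  B1 = {u1, v1}
  B2 = {u2, v2, v3}
  B3 = {v0}
u0 ∈ B0, v0 ∈ B3 → different blocks

NO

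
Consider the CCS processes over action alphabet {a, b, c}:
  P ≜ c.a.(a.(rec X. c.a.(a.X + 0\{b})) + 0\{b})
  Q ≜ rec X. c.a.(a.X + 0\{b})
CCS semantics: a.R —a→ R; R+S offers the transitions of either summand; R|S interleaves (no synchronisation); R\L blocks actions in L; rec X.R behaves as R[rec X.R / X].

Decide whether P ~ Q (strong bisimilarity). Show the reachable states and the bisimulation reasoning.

P's transition system — 4 states:
  m0 = c.a.(a.(rec X. c.a.(a.X + 0\{b})) + 0\{b}) :: —c→ m1
  m1 = a.(a.(rec X. c.a.(a.X + 0\{b})) + 0\{b}) :: —a→ m2
  m2 = a.(rec X. c.a.(a.X + 0\{b})) + 0\{b} :: —a→ m3
  m3 = rec X. c.a.(a.X + 0\{b}) :: —c→ m1
Q's transition system — 3 states:
  n0 = rec X. c.a.(a.X + 0\{b}) :: —c→ n1
  n1 = a.(a.(rec X. c.a.(a.X + 0\{b})) + 0\{b}) :: —a→ n2
  n2 = a.(rec X. c.a.(a.X + 0\{b})) + 0\{b} :: —a→ n0
Bisimilarity quotient blocks:
  B0 = {m0, m3, n0}
  B1 = {m1, n1}
  B2 = {m2, n2}
m0 ∈ B0, n0 ∈ B0 → same block

P ~ Q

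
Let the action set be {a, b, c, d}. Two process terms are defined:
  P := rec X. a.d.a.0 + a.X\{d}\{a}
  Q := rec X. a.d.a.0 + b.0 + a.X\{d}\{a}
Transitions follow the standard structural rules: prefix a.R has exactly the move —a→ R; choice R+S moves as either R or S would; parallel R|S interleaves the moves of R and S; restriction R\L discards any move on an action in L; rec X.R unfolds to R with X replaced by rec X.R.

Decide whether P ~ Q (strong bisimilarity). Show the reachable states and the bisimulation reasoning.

NO

P's transition system — 5 states:
  m0 = rec X. a.d.a.0 + a.X\{d}\{a} has moves ··a··> m1, ··a··> m2
  m1 = (rec X. a.d.a.0 + a.X\{d}\{a})\{d}\{a} has moves ∅
  m2 = d.a.0 has moves ··d··> m3
  m3 = a.0 has moves ··a··> m4
  m4 = 0 has moves ∅
Q's transition system — 6 states:
  n0 = rec X. a.d.a.0 + b.0 + a.X\{d}\{a} has moves ··a··> n1, ··a··> n2, ··b··> n3
  n1 = (rec X. a.d.a.0 + b.0 + a.X\{d}\{a})\{d}\{a} has moves ··b··> n4
  n2 = d.a.0 has moves ··d··> n5
  n3 = 0 has moves ∅
  n4 = 0\{d}\{a} has moves ∅
  n5 = a.0 has moves ··a··> n3
Bisimilarity quotient blocks:
  B0 = {m0}
  B1 = {m1, m4, n3, n4}
  B2 = {m2, n2}
  B3 = {m3, n5}
  B4 = {n0}
  B5 = {n1}
m0 ∈ B0, n0 ∈ B4 → different blocks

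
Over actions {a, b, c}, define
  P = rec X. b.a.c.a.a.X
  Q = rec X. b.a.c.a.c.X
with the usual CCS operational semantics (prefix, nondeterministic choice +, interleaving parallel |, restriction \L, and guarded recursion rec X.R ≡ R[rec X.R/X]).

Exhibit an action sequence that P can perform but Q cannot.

bacaa

Reachable graph of P (5 states):
  p0 = rec X. b.a.c.a.a.X :: =b=> p1
  p1 = a.c.a.a.(rec X. b.a.c.a.a.X) :: =a=> p2
  p2 = c.a.a.(rec X. b.a.c.a.a.X) :: =c=> p3
  p3 = a.a.(rec X. b.a.c.a.a.X) :: =a=> p4
  p4 = a.(rec X. b.a.c.a.a.X) :: =a=> p0
Reachable graph of Q (5 states):
  q0 = rec X. b.a.c.a.c.X :: =b=> q1
  q1 = a.c.a.c.(rec X. b.a.c.a.c.X) :: =a=> q2
  q2 = c.a.c.(rec X. b.a.c.a.c.X) :: =c=> q3
  q3 = a.c.(rec X. b.a.c.a.c.X) :: =a=> q4
  q4 = c.(rec X. b.a.c.a.c.X) :: =c=> q0
Executing bacaa from P (initial set {p0}):
  step 1 (b): {p1}
  step 2 (a): {p2}
  step 3 (c): {p3}
  step 4 (a): {p4}
  step 5 (a): {p0}
  — P admits the full trace.
Executing bacaa from Q (initial set {q0}):
  step 1 (b): {q1}
  step 2 (a): {q2}
  step 3 (c): {q3}
  step 4 (a): {q4}
  step 5 (a): ∅ (Q stuck)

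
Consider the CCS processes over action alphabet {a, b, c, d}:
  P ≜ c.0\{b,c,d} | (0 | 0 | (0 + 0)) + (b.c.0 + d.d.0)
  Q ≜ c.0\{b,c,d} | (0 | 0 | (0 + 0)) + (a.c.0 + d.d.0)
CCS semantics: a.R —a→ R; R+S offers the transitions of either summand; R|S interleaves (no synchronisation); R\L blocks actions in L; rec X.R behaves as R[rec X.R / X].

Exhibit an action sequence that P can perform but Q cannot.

b

LTS(P): 5 reachable states
  m0 = c.0\{b,c,d} | (0 | 0 | (0 + 0)) + (b.c.0 + d.d.0) has moves ··b··> m1, ··c··> m2, ··d··> m3
  m1 = c.0 has moves ··c··> m4
  m2 = 0\{b,c,d} | (0 | 0 | (0 + 0)) has moves stopped
  m3 = d.0 has moves ··d··> m4
  m4 = 0 has moves stopped
LTS(Q): 5 reachable states
  n0 = c.0\{b,c,d} | (0 | 0 | (0 + 0)) + (a.c.0 + d.d.0) has moves ··a··> n1, ··c··> n2, ··d··> n3
  n1 = c.0 has moves ··c··> n4
  n2 = 0\{b,c,d} | (0 | 0 | (0 + 0)) has moves stopped
  n3 = d.0 has moves ··d··> n4
  n4 = 0 has moves stopped
Trace ⟨b⟩ through P, begin at {m0}:
  [1] b ⇒ {m1}
  P completes σ.
Trace ⟨b⟩ through Q, begin at {n0}:
  [1] b ⇒ ∅  — Q cannot continue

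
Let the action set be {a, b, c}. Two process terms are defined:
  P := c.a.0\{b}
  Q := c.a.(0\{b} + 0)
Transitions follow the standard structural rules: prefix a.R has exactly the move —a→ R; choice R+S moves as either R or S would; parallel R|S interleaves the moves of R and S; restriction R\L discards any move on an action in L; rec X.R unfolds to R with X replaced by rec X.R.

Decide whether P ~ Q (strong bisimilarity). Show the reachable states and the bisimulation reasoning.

P ~ Q

LTS(P): 3 reachable states
  m0 = c.a.0\{b} → =c=> m1
  m1 = a.0\{b} → =a=> m2
  m2 = 0\{b} → stopped
LTS(Q): 3 reachable states
  n0 = c.a.(0\{b} + 0) → =c=> n1
  n1 = a.(0\{b} + 0) → =a=> n2
  n2 = 0\{b} + 0 → stopped
Partition-refinement fixed point:
  B0 = {m0, n0}
  B1 = {m1, n1}
  B2 = {m2, n2}
m0 ∈ B0, n0 ∈ B0 → same block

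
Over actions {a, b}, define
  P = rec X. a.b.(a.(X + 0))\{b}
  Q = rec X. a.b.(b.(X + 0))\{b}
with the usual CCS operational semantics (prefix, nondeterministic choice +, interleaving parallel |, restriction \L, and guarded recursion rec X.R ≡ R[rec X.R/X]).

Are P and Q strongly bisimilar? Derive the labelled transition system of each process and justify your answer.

P ≁ Q

LTS(P): 5 reachable states
  s0 = rec X. a.b.(a.(X + 0))\{b} has moves --a--▸ s1
  s1 = b.(a.((rec X. a.b.(a.(X + 0))\{b}) + 0))\{b} has moves --b--▸ s2
  s2 = (a.((rec X. a.b.(a.(X + 0))\{b}) + 0))\{b} has moves --a--▸ s3
  s3 = ((rec X. a.b.(a.(X + 0))\{b}) + 0)\{b} has moves --a--▸ s4
  s4 = (b.(a.((rec X. a.b.(a.(X + 0))\{b}) + 0))\{b})\{b} has moves deadlocked
LTS(Q): 3 reachable states
  t0 = rec X. a.b.(b.(X + 0))\{b} has moves --a--▸ t1
  t1 = b.(b.((rec X. a.b.(b.(X + 0))\{b}) + 0))\{b} has moves --b--▸ t2
  t2 = (b.((rec X. a.b.(b.(X + 0))\{b}) + 0))\{b} has moves deadlocked
Partition-refinement fixed point:
  B0 = {s0}
  B1 = {s1}
  B2 = {s2}
  B3 = {s3}
  B4 = {s4, t2}
  B5 = {t0}
  B6 = {t1}
s0 ∈ B0, t0 ∈ B5 → different blocks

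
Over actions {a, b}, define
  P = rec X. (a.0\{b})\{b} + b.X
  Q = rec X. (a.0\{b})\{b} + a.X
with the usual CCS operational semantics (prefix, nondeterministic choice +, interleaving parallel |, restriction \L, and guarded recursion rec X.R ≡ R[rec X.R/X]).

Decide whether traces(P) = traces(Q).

traces(P) ≠ traces(Q) — witness ⟨b⟩

P's transition system — 2 states:
  m0 = rec X. (a.0\{b})\{b} + b.X | -a-> m1, -b-> m0
  m1 = 0\{b}\{b} | ∅
Q's transition system — 2 states:
  n0 = rec X. (a.0\{b})\{b} + a.X | -a-> n0, -a-> n1
  n1 = 0\{b}\{b} | ∅
Executing b from P (initial set {m0}):
  after b @ step 1: {m0}
  — P admits the full trace.
Executing b from Q (initial set {n0}):
  after b @ step 1: ∅  — Q cannot continue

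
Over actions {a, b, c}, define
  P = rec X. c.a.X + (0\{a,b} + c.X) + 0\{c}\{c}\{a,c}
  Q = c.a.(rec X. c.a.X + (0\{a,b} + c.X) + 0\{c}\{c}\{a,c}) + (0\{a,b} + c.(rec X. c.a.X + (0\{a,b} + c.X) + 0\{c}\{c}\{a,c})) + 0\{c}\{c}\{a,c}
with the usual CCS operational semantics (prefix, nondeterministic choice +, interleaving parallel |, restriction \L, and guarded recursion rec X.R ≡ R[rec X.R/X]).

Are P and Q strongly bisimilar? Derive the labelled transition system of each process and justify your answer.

Reachable graph of P (2 states):
  p0 = rec X. c.a.X + (0\{a,b} + c.X) + 0\{c}\{c}\{a,c} has moves =c=> p0, =c=> p1
  p1 = a.(rec X. c.a.X + (0\{a,b} + c.X) + 0\{c}\{c}\{a,c}) has moves =a=> p0
Reachable graph of Q (3 states):
  q0 = c.a.(rec X. c.a.X + (0\{a,b} + c.X) + 0\{c}\{c}\{a,c}) + (0\{a,b} + c.(rec X. c.a.X + (0\{a,b} + c.X) + 0\{c}\{c}\{a,c})) + 0\{c}\{c}\{a,c} has moves =c=> q1, =c=> q2
  q1 = a.(rec X. c.a.X + (0\{a,b} + c.X) + 0\{c}\{c}\{a,c}) has moves =a=> q2
  q2 = rec X. c.a.X + (0\{a,b} + c.X) + 0\{c}\{c}\{a,c} has moves =c=> q1, =c=> q2
Partition-refinement fixed point:
  B0 = {p0, q0, q2}
  B1 = {p1, q1}
p0 ∈ B0, q0 ∈ B0 → same block

P ~ Q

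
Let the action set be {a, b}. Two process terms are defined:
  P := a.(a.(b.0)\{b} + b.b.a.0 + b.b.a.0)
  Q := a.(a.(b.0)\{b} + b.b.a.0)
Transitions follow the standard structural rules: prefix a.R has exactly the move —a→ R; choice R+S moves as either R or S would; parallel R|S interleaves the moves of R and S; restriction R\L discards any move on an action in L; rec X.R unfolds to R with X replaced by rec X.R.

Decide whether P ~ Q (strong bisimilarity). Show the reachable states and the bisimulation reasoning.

YES

P's transition system — 6 states:
  u0 = a.(a.(b.0)\{b} + b.b.a.0 + b.b.a.0) ⊢ ··a··> u1
  u1 = a.(b.0)\{b} + b.b.a.0 + b.b.a.0 ⊢ ··a··> u2, ··b··> u3
  u2 = (b.0)\{b} ⊢ deadlocked
  u3 = b.a.0 ⊢ ··b··> u4
  u4 = a.0 ⊢ ··a··> u5
  u5 = 0 ⊢ deadlocked
Q's transition system — 6 states:
  v0 = a.(a.(b.0)\{b} + b.b.a.0) ⊢ ··a··> v1
  v1 = a.(b.0)\{b} + b.b.a.0 ⊢ ··a··> v2, ··b··> v3
  v2 = (b.0)\{b} ⊢ deadlocked
  v3 = b.a.0 ⊢ ··b··> v4
  v4 = a.0 ⊢ ··a··> v5
  v5 = 0 ⊢ deadlocked
Bisimilarity quotient blocks:
  B0 = {u0, v0}
  B1 = {u1, v1}
  B2 = {u2, u5, v2, v5}
  B3 = {u3, v3}
  B4 = {u4, v4}
u0 ∈ B0, v0 ∈ B0 → same block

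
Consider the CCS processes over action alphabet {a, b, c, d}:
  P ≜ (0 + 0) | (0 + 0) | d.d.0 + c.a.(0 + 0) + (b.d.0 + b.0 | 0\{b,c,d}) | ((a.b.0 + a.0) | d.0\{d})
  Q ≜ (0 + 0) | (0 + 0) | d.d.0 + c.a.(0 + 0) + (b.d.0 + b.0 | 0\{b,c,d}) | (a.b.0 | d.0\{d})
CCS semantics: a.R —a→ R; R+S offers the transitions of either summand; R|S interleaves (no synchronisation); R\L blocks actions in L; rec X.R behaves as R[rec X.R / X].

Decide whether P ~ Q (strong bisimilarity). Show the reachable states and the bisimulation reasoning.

NO

P's transition system — 28 states:
  u0 = (0 + 0) | (0 + 0) | d.d.0 + c.a.(0 + 0) + (b.d.0 + b.0 | 0\{b,c,d}) | ((a.b.0 + a.0) | d.0\{d}) ⊢ —a→ u1, —a→ u2, —b→ u3, —b→ u4, —c→ u5, —d→ u6, —d→ u7
  u1 = (b.d.0 + b.0 | 0\{b,c,d}) | (0 | d.0\{d}) ⊢ —b→ u8, —b→ u9, —d→ u10
  u2 = (b.d.0 + b.0 | 0\{b,c,d}) | (b.0 | d.0\{d}) ⊢ —b→ u1, —b→ u11, —b→ u12, —d→ u13
  u3 = 0 | 0\{b,c,d} | ((a.b.0 + a.0) | d.0\{d}) ⊢ —a→ u11, —a→ u8, —d→ u14
  u4 = d.0 | ((a.b.0 + a.0) | d.0\{d}) ⊢ —a→ u12, —a→ u9, —d→ u15, —d→ u16
  u5 = a.(0 + 0) ⊢ —a→ u17
  u6 = (0 + 0) | (0 + 0) | d.0 ⊢ —d→ u18
  u7 = (b.d.0 + b.0 | 0\{b,c,d}) | ((a.b.0 + a.0) | 0\{d}) ⊢ —a→ u10, —a→ u13, —b→ u14, —b→ u16
  u8 = 0 | 0\{b,c,d} | (0 | d.0\{d}) ⊢ —d→ u19
  u9 = d.0 | (0 | d.0\{d}) ⊢ —d→ u20, —d→ u21
  u10 = (b.d.0 + b.0 | 0\{b,c,d}) | (0 | 0\{d}) ⊢ —b→ u19, —b→ u21
  u11 = 0 | 0\{b,c,d} | (b.0 | d.0\{d}) ⊢ —b→ u8, —d→ u22
  u12 = d.0 | (b.0 | d.0\{d}) ⊢ —b→ u9, —d→ u23, —d→ u24
  u13 = (b.d.0 + b.0 | 0\{b,c,d}) | (b.0 | 0\{d}) ⊢ —b→ u10, —b→ u22, —b→ u24
  u14 = 0 | 0\{b,c,d} | ((a.b.0 + a.0) | 0\{d}) ⊢ —a→ u19, —a→ u22
  u15 = 0 | ((a.b.0 + a.0) | d.0\{d}) ⊢ —a→ u20, —a→ u23, —d→ u25
  u16 = d.0 | ((a.b.0 + a.0) | 0\{d}) ⊢ —a→ u21, —a→ u24, —d→ u25
  u17 = 0 + 0 ⊢ ·
  u18 = (0 + 0) | (0 + 0) | 0 ⊢ ·
  u19 = 0 | 0\{b,c,d} | (0 | 0\{d}) ⊢ ·
  u20 = 0 | (0 | d.0\{d}) ⊢ —d→ u26
  u21 = d.0 | (0 | 0\{d}) ⊢ —d→ u26
  u22 = 0 | 0\{b,c,d} | (b.0 | 0\{d}) ⊢ —b→ u19
  u23 = 0 | (b.0 | d.0\{d}) ⊢ —b→ u20, —d→ u27
  u24 = d.0 | (b.0 | 0\{d}) ⊢ —b→ u21, —d→ u27
  u25 = 0 | ((a.b.0 + a.0) | 0\{d}) ⊢ —a→ u26, —a→ u27
  u26 = 0 | (0 | 0\{d}) ⊢ ·
  u27 = 0 | (b.0 | 0\{d}) ⊢ —b→ u26
Q's transition system — 28 states:
  v0 = (0 + 0) | (0 + 0) | d.d.0 + c.a.(0 + 0) + (b.d.0 + b.0 | 0\{b,c,d}) | (a.b.0 | d.0\{d}) ⊢ —a→ v1, —b→ v2, —b→ v3, —c→ v4, —d→ v5, —d→ v6
  v1 = (b.d.0 + b.0 | 0\{b,c,d}) | (b.0 | d.0\{d}) ⊢ —b→ v7, —b→ v8, —b→ v9, —d→ v10
  v2 = 0 | 0\{b,c,d} | (a.b.0 | d.0\{d}) ⊢ —a→ v8, —d→ v11
  v3 = d.0 | (a.b.0 | d.0\{d}) ⊢ —a→ v9, —d→ v12, —d→ v13
  v4 = a.(0 + 0) ⊢ —a→ v14
  v5 = (0 + 0) | (0 + 0) | d.0 ⊢ —d→ v15
  v6 = (b.d.0 + b.0 | 0\{b,c,d}) | (a.b.0 | 0\{d}) ⊢ —a→ v10, —b→ v11, —b→ v13
  v7 = (b.d.0 + b.0 | 0\{b,c,d}) | (0 | d.0\{d}) ⊢ —b→ v16, —b→ v17, —d→ v18
  v8 = 0 | 0\{b,c,d} | (b.0 | d.0\{d}) ⊢ —b→ v16, —d→ v19
  v9 = d.0 | (b.0 | d.0\{d}) ⊢ —b→ v17, —d→ v20, —d→ v21
  v10 = (b.d.0 + b.0 | 0\{b,c,d}) | (b.0 | 0\{d}) ⊢ —b→ v18, —b→ v19, —b→ v21
  v11 = 0 | 0\{b,c,d} | (a.b.0 | 0\{d}) ⊢ —a→ v19
  v12 = 0 | (a.b.0 | d.0\{d}) ⊢ —a→ v20, —d→ v22
  v13 = d.0 | (a.b.0 | 0\{d}) ⊢ —a→ v21, —d→ v22
  v14 = 0 + 0 ⊢ ·
  v15 = (0 + 0) | (0 + 0) | 0 ⊢ ·
  v16 = 0 | 0\{b,c,d} | (0 | d.0\{d}) ⊢ —d→ v23
  v17 = d.0 | (0 | d.0\{d}) ⊢ —d→ v24, —d→ v25
  v18 = (b.d.0 + b.0 | 0\{b,c,d}) | (0 | 0\{d}) ⊢ —b→ v23, —b→ v25
  v19 = 0 | 0\{b,c,d} | (b.0 | 0\{d}) ⊢ —b→ v23
  v20 = 0 | (b.0 | d.0\{d}) ⊢ —b→ v24, —d→ v26
  v21 = d.0 | (b.0 | 0\{d}) ⊢ —b→ v25, —d→ v26
  v22 = 0 | (a.b.0 | 0\{d}) ⊢ —a→ v26
  v23 = 0 | 0\{b,c,d} | (0 | 0\{d}) ⊢ ·
  v24 = 0 | (0 | d.0\{d}) ⊢ —d→ v27
  v25 = d.0 | (0 | 0\{d}) ⊢ —d→ v27
  v26 = 0 | (b.0 | 0\{d}) ⊢ —b→ v27
  v27 = 0 | (0 | 0\{d}) ⊢ ·
Bisimilarity quotient blocks:
  B0 = {u0}
  B1 = {u1, v7}
  B2 = {u20, u21, u6, u8, v16, v24, v25, v5}
  B3 = {u17, u18, u19, u26, v14, v15, v23, v27}
  B4 = {u9, v17}
  B5 = {u10, v18}
  B6 = {u15, u16, u3}
  B7 = {u14, u25}
  B8 = {u22, u27, v19, v26}
  B9 = {u11, u23, u24, v20, v21, v8}
  B10 = {u2, v1}
  B11 = {u12, v9}
  B12 = {u13, v10}
  B13 = {u4}
  B14 = {u5, v4}
  B15 = {u7}
  B16 = {v0}
  B17 = {v3}
  B18 = {v12, v13, v2}
  B19 = {v11, v22}
  B20 = {v6}
u0 ∈ B0, v0 ∈ B16 → different blocks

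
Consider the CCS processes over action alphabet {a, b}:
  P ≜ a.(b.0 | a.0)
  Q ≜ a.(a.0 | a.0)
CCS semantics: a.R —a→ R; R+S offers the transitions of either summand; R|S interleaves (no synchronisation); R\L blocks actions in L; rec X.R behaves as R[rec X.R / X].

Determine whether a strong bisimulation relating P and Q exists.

not bisimilar

LTS(P): 5 reachable states
  m0 = a.(b.0 | a.0) has moves --a--▸ m1
  m1 = b.0 | a.0 has moves --a--▸ m2, --b--▸ m3
  m2 = b.0 | 0 has moves --b--▸ m4
  m3 = 0 | a.0 has moves --a--▸ m4
  m4 = 0 | 0 has moves (no moves)
LTS(Q): 5 reachable states
  n0 = a.(a.0 | a.0) has moves --a--▸ n1
  n1 = a.0 | a.0 has moves --a--▸ n2, --a--▸ n3
  n2 = 0 | a.0 has moves --a--▸ n4
  n3 = a.0 | 0 has moves --a--▸ n4
  n4 = 0 | 0 has moves (no moves)
Bisimilarity quotient blocks:
  B0 = {m0}
  B1 = {m1}
  B2 = {m3, n2, n3}
  B3 = {m4, n4}
  B4 = {m2}
  B5 = {n0}
  B6 = {n1}
m0 ∈ B0, n0 ∈ B5 → different blocks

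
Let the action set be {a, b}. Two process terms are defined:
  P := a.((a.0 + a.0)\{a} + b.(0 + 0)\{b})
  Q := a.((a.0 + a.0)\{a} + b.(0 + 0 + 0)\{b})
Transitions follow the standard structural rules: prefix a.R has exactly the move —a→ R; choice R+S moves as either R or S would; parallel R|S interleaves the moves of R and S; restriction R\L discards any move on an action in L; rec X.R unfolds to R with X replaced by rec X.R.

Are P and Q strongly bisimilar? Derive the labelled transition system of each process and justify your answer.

P's transition system — 3 states:
  u0 = a.((a.0 + a.0)\{a} + b.(0 + 0)\{b}) ⊢ =a=> u1
  u1 = (a.0 + a.0)\{a} + b.(0 + 0)\{b} ⊢ =b=> u2
  u2 = (0 + 0)\{b} ⊢ stopped
Q's transition system — 3 states:
  v0 = a.((a.0 + a.0)\{a} + b.(0 + 0 + 0)\{b}) ⊢ =a=> v1
  v1 = (a.0 + a.0)\{a} + b.(0 + 0 + 0)\{b} ⊢ =b=> v2
  v2 = (0 + 0 + 0)\{b} ⊢ stopped
Partition-refinement fixed point:
  B0 = {u0, v0}
  B1 = {u1, v1}
  B2 = {u2, v2}
u0 ∈ B0, v0 ∈ B0 → same block

YES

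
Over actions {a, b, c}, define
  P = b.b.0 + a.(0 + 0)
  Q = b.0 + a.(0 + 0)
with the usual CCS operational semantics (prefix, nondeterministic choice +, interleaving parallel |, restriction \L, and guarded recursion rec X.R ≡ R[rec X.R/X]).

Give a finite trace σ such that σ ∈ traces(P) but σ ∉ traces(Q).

LTS(P): 4 reachable states
  p0 = b.b.0 + a.(0 + 0) :: -a-> p1, -b-> p2
  p1 = 0 + 0 :: deadlocked
  p2 = b.0 :: -b-> p3
  p3 = 0 :: deadlocked
LTS(Q): 3 reachable states
  q0 = b.0 + a.(0 + 0) :: -a-> q1, -b-> q2
  q1 = 0 + 0 :: deadlocked
  q2 = 0 :: deadlocked
Executing bb from P (initial set {p0}):
  step 1 (b): {p2}
  step 2 (b): {p3}
  ✓ P
Executing bb from Q (initial set {q0}):
  step 1 (b): {q2}
  step 2 (b): ∅ (Q stuck)

bb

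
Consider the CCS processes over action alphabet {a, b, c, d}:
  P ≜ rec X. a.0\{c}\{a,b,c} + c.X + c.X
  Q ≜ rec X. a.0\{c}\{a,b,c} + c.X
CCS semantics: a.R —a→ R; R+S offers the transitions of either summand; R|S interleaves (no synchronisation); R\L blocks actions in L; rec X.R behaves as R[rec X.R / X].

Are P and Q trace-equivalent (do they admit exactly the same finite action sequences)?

P's transition system — 2 states:
  s0 = rec X. a.0\{c}\{a,b,c} + c.X + c.X has moves ··a··> s1, ··c··> s0
  s1 = 0\{c}\{a,b,c} has moves stopped
Q's transition system — 2 states:
  t0 = rec X. a.0\{c}\{a,b,c} + c.X has moves ··a··> t1, ··c··> t0
  t1 = 0\{c}\{a,b,c} has moves stopped
Bisimilarity quotient blocks:
  B0 = {s0, t0}
  B1 = {s1, t1}
s0 ∈ B0, t0 ∈ B0 → same block
Bisimilar ⇒ trace-equivalent.

trace-equivalent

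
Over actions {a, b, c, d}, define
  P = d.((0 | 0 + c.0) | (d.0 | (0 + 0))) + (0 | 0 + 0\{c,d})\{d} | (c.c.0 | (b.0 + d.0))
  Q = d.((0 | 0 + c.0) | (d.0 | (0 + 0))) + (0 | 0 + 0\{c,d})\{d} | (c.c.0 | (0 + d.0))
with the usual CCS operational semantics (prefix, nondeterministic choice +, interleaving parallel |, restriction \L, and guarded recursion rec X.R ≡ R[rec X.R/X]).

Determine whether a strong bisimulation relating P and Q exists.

LTS(P): 10 reachable states
  s0 = d.((0 | 0 + c.0) | (d.0 | (0 + 0))) + (0 | 0 + 0\{c,d})\{d} | (c.c.0 | (b.0 + d.0)) has moves -b-> s1, -c-> s2, -d-> s1, -d-> s3
  s1 = (0 | 0 + 0\{c,d})\{d} | (c.c.0 | 0) has moves -c-> s4
  s2 = (0 | 0 + 0\{c,d})\{d} | (c.0 | (b.0 + d.0)) has moves -b-> s4, -c-> s5, -d-> s4
  s3 = (0 | 0 + c.0) | (d.0 | (0 + 0)) has moves -c-> s6, -d-> s7
  s4 = (0 | 0 + 0\{c,d})\{d} | (c.0 | 0) has moves -c-> s8
  s5 = (0 | 0 + 0\{c,d})\{d} | (0 | (b.0 + d.0)) has moves -b-> s8, -d-> s8
  s6 = 0 | (d.0 | (0 + 0)) has moves -d-> s9
  s7 = (0 | 0 + c.0) | (0 | (0 + 0)) has moves -c-> s9
  s8 = (0 | 0 + 0\{c,d})\{d} | (0 | 0) has moves stopped
  s9 = 0 | (0 | (0 + 0)) has moves stopped
LTS(Q): 10 reachable states
  t0 = d.((0 | 0 + c.0) | (d.0 | (0 + 0))) + (0 | 0 + 0\{c,d})\{d} | (c.c.0 | (0 + d.0)) has moves -c-> t1, -d-> t2, -d-> t3
  t1 = (0 | 0 + 0\{c,d})\{d} | (c.0 | (0 + d.0)) has moves -c-> t4, -d-> t5
  t2 = (0 | 0 + 0\{c,d})\{d} | (c.c.0 | 0) has moves -c-> t5
  t3 = (0 | 0 + c.0) | (d.0 | (0 + 0)) has moves -c-> t6, -d-> t7
  t4 = (0 | 0 + 0\{c,d})\{d} | (0 | (0 + d.0)) has moves -d-> t8
  t5 = (0 | 0 + 0\{c,d})\{d} | (c.0 | 0) has moves -c-> t8
  t6 = 0 | (d.0 | (0 + 0)) has moves -d-> t9
  t7 = (0 | 0 + c.0) | (0 | (0 + 0)) has moves -c-> t9
  t8 = (0 | 0 + 0\{c,d})\{d} | (0 | 0) has moves stopped
  t9 = 0 | (0 | (0 + 0)) has moves stopped
Coarsest stable partition (strong bisimilarity classes):
  B0 = {s0}
  B1 = {s1, t2}
  B2 = {s4, s7, t5, t7}
  B3 = {s8, s9, t8, t9}
  B4 = {s3, t1, t3}
  B5 = {s6, t4, t6}
  B6 = {s2}
  B7 = {s5}
  B8 = {t0}
s0 ∈ B0, t0 ∈ B8 → different blocks

P ≁ Q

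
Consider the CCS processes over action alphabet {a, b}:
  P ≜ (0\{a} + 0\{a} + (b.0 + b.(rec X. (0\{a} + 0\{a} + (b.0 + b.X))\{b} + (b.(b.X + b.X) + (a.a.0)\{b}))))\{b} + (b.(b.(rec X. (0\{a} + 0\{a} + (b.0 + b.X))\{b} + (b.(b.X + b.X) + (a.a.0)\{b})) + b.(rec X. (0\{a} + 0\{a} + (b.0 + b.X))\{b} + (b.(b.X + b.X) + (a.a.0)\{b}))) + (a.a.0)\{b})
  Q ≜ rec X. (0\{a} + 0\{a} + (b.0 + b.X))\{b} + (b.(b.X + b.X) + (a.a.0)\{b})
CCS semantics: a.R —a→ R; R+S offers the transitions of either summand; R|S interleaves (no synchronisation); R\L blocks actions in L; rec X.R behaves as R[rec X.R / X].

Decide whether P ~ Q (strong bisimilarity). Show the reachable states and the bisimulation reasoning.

Reachable graph of P (5 states):
  u0 = (0\{a} + 0\{a} + (b.0 + b.(rec X. (0\{a} + 0\{a} + (b.0 + b.X))\{b} + (b.(b.X + b.X) + (a.a.0)\{b}))))\{b} + (b.(b.(rec X. (0\{a} + 0\{a} + (b.0 + b.X))\{b} + (b.(b.X + b.X) + (a.a.0)\{b})) + b.(rec X. (0\{a} + 0\{a} + (b.0 + b.X))\{b} + (b.(b.X + b.X) + (a.a.0)\{b}))) + (a.a.0)\{b}) ⊢ —a→ u1, —b→ u2
  u1 = (a.0)\{b} ⊢ —a→ u3
  u2 = b.(rec X. (0\{a} + 0\{a} + (b.0 + b.X))\{b} + (b.(b.X + b.X) + (a.a.0)\{b})) + b.(rec X. (0\{a} + 0\{a} + (b.0 + b.X))\{b} + (b.(b.X + b.X) + (a.a.0)\{b})) ⊢ —b→ u4
  u3 = 0\{b} ⊢ stopped
  u4 = rec X. (0\{a} + 0\{a} + (b.0 + b.X))\{b} + (b.(b.X + b.X) + (a.a.0)\{b}) ⊢ —a→ u1, —b→ u2
Reachable graph of Q (4 states):
  v0 = rec X. (0\{a} + 0\{a} + (b.0 + b.X))\{b} + (b.(b.X + b.X) + (a.a.0)\{b}) ⊢ —a→ v1, —b→ v2
  v1 = (a.0)\{b} ⊢ —a→ v3
  v2 = b.(rec X. (0\{a} + 0\{a} + (b.0 + b.X))\{b} + (b.(b.X + b.X) + (a.a.0)\{b})) + b.(rec X. (0\{a} + 0\{a} + (b.0 + b.X))\{b} + (b.(b.X + b.X) + (a.a.0)\{b})) ⊢ —b→ v0
  v3 = 0\{b} ⊢ stopped
Partition-refinement fixed point:
  B0 = {u0, u4, v0}
  B1 = {u2, v2}
  B2 = {u1, v1}
  B3 = {u3, v3}
u0 ∈ B0, v0 ∈ B0 → same block

bisimilar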